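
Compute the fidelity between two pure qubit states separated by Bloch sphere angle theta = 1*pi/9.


For states separated by angle theta on Bloch sphere:
F = cos^2(theta/2)
theta = 1*pi/9 = 0.3491
theta/2 = 0.1745
cos(theta/2) = 0.9848
F = 0.9698

0.9698


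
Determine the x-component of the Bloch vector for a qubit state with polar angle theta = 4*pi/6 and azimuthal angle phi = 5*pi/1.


theta = 2.0944, phi = 15.7080
r_x = sin(theta)*cos(phi) = 0.8660 * -1.0000
r_x = -0.8660

-0.8660


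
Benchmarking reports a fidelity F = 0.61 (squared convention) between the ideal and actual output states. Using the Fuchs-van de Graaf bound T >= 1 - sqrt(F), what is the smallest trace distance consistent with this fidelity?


Fuchs-van de Graaf (squared-fidelity convention): 1 - sqrt(F) <= T <= sqrt(1 - F).
Lower bound: T >= 1 - sqrt(F)
sqrt(F) = sqrt(0.61) = 0.7810
T >= 1 - 0.7810
T >= 0.2190

0.2190


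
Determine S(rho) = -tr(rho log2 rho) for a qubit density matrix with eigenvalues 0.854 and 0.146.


S = -p*log2(p) - (1-p)*log2(1-p)
p = 0.8540, 1-p = 0.1460
= -0.8540 * log2(0.8540) - 0.1460 * log2(0.1460)
= -(-0.1944) - (-0.4053)
= 0.5997

0.5997


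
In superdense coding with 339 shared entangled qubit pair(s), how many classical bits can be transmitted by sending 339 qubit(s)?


Superdense coding allows 2 classical bits per shared entangled pair.
339 pair(s) -> 2 * 339 = 678 classical bits

678


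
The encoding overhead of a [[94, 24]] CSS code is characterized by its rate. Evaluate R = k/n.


Code rate R = k/n
= 24/94
= 0.2553

0.2553


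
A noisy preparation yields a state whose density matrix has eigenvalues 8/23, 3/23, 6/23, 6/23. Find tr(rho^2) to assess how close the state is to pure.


tr(rho^2) = sum of eigenvalues squared
= (8/23)^2 + (3/23)^2 + (6/23)^2 + (6/23)^2
= (64 + 9 + 36 + 36) / 529
= 145/529
= 0.2741

0.2741


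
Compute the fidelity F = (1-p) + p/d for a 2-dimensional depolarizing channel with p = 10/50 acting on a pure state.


F = (1-p) + p/d
= (1 - 0.2000) + 0.2000/2
= 0.8000 + 0.1000
= 0.9000

0.9000


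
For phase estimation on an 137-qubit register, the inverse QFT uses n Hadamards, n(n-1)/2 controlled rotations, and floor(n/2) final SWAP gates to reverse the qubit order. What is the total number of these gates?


Hadamard gates: 137
Controlled rotations: n*(n-1)/2 = 137*136/2 = 9316
SWAP gates: floor(n/2) = floor(137/2) = 68
Total = 137 + 9316 + 68
= 9521

9521


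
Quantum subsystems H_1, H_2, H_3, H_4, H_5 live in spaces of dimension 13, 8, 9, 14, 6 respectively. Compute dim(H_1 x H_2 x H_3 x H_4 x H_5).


dim(H_1 x H_2 x H_3 x H_4 x H_5) = 13 * 8 * 9 * 14 * 6
= 104 * 9 * 14 * 6
= 936 * 14 * 6
= 13104 * 6
= 78624

78624


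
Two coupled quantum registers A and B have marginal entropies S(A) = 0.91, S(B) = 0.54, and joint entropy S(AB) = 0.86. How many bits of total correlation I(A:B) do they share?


I(A:B) = S(A) + S(B) - S(AB)
= 0.91 + 0.54 - 0.86
= 0.5900

0.5900


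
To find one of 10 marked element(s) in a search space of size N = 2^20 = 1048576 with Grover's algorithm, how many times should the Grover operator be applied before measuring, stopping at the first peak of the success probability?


After j Grover iterations the success probability is P(j) = sin^2((2j+1)*theta), where sin(theta) = sqrt(k/N).
N = 2^20 = 1048576, k = 10
sin(theta) = sqrt(k/N) = 0.003088161778
theta = arcsin(sqrt(k/N)) = 0.003088166686 rad
P(j) reaches its first maximum when (2j+1)*theta is as close as possible to pi/2, i.e. j = round(pi/(4*theta) - 1/2).
pi/(4*theta) - 1/2 = 253.8251
(For comparison, the common estimate pi/4 * sqrt(N/k) = 254.3255; the exact maximiser is used here.)
Optimal iterations = 254

254


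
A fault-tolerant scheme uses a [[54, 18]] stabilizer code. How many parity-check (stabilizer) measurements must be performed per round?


For an [[n,k]] stabilizer code:
Number of stabilizer generators = n - k
= 54 - 18
= 36

36


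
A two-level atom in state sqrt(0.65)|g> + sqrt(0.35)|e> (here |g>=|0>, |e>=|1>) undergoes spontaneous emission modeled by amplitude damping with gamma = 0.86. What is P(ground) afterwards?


For amplitude damping with parameter gamma on state sqrt(a)|0> + sqrt(b)|1>:
alpha^2 = 0.65, beta^2 = 0.35
P(|0>) = alpha^2 + gamma * beta^2
= 0.65 + 0.86 * 0.35
= 0.65 + 0.3010
= 0.9510

0.9510


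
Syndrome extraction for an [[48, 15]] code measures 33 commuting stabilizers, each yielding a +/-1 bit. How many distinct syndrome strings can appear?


Each stabilizer generator gives a binary (+1 or -1) measurement outcome.
With 33 independent generators:
Total syndromes = 2^33
= 8589934592

8589934592


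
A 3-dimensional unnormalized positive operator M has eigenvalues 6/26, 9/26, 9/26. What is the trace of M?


tr(M) = sum of eigenvalues
= 6/26 + 9/26 + 9/26
= 24/26
= 0.9231

0.9231


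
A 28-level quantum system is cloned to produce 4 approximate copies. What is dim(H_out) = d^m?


Output space = H^(tensor 4) where dim(H) = 28
dim = 28^4
= 784 (after 2 factors)
= 21952 (after 3 factors)
= 614656 (after 4 factors)
= 614656

614656


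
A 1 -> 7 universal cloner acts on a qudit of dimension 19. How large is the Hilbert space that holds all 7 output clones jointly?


Output space = H^(tensor 7) where dim(H) = 19
dim = 19^7
= 361 (after 2 factors)
= 6859 (after 3 factors)
= 130321 (after 4 factors)
= 2476099 (after 5 factors)
= 47045881 (after 6 factors)
= 893871739 (after 7 factors)
= 893871739

893871739


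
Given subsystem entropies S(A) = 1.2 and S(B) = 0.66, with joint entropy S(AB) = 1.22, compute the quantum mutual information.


I(A:B) = S(A) + S(B) - S(AB)
= 1.2 + 0.66 - 1.22
= 0.6400

0.6400


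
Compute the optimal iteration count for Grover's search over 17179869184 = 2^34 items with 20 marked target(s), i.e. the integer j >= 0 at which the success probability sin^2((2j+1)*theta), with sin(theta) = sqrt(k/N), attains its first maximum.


After j Grover iterations the success probability is P(j) = sin^2((2j+1)*theta), where sin(theta) = sqrt(k/N).
N = 2^34 = 17179869184, k = 20
sin(theta) = sqrt(k/N) = 3.41196896e-05
theta = arcsin(sqrt(k/N)) = 3.41196896e-05 rad
P(j) reaches its first maximum when (2j+1)*theta is as close as possible to pi/2, i.e. j = round(pi/(4*theta) - 1/2).
pi/(4*theta) - 1/2 = 23018.4129
(For comparison, the common estimate pi/4 * sqrt(N/k) = 23018.9129; the exact maximiser is used here.)
Optimal iterations = 23018

23018


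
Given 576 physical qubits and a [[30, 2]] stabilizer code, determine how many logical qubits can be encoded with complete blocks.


Each code block uses 30 physical qubits for 2 logical qubit(s).
Number of complete blocks = floor(576 / 30) = 19
Logical qubits = 19 * 2
= 38

38


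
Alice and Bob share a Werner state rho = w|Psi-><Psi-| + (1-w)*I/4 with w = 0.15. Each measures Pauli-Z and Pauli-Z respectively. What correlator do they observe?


|Psi-> = (|01> - |10>)/sqrt(2)
For the pure Bell state, <Z_A Z_B> = -1 (Bell-state Pauli correlator).
The maximally-mixed part I/4 has tr(I/4 * P tensor P) = 0 for any traceless Pauli P.
So <Z_A Z_B>_rho = w * (-1) + (1 - w) * 0
= 0.15 * (-1)
= -0.1500

-0.1500


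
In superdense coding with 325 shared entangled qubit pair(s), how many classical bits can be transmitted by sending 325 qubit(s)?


Superdense coding allows 2 classical bits per shared entangled pair.
325 pair(s) -> 2 * 325 = 650 classical bits

650


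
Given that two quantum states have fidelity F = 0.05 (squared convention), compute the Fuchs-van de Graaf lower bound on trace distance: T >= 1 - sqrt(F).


Fuchs-van de Graaf (squared-fidelity convention): 1 - sqrt(F) <= T <= sqrt(1 - F).
Lower bound: T >= 1 - sqrt(F)
sqrt(F) = sqrt(0.05) = 0.2236
T >= 1 - 0.2236
T >= 0.7764

0.7764


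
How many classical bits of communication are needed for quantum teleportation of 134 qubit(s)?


Quantum teleportation requires 2 classical bits per qubit teleported.
134 qubit(s) -> 2 * 134 = 268 classical bits

268


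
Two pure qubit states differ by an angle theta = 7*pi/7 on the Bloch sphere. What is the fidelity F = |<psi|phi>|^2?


For states separated by angle theta on Bloch sphere:
F = cos^2(theta/2)
theta = 7*pi/7 = 3.1416
theta/2 = 1.5708
cos(theta/2) = 0.0000
F = 0.0000

0.0000


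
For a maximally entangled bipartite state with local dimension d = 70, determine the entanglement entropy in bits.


For a maximally entangled state in d x d:
S = log2(d) = log2(70)
= 6.1293

6.1293


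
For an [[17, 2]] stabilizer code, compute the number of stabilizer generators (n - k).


For an [[n,k]] stabilizer code:
Number of stabilizer generators = n - k
= 17 - 2
= 15

15


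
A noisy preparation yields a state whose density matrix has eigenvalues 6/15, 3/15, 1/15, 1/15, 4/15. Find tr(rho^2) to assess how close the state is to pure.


tr(rho^2) = sum of eigenvalues squared
= (6/15)^2 + (3/15)^2 + (1/15)^2 + (1/15)^2 + (4/15)^2
= (36 + 9 + 1 + 1 + 16) / 225
= 63/225
= 0.2800

0.2800


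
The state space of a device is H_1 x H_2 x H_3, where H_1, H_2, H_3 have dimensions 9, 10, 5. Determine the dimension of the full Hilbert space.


dim(H_1 x H_2 x H_3) = 9 * 10 * 5
= 90 * 5
= 450

450


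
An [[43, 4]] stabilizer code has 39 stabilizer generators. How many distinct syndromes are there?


Each stabilizer generator gives a binary (+1 or -1) measurement outcome.
With 39 independent generators:
Total syndromes = 2^39
= 549755813888

549755813888


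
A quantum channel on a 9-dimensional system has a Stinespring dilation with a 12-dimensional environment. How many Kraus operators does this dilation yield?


Tracing out the environment in an orthonormal basis {|i>_E} gives Kraus operators K_i = <i|_E U |0>_E.
Number of Kraus operators = dim(H_env) = d_env
= 12

12


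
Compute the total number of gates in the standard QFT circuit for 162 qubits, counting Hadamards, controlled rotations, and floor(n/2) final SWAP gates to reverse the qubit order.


Hadamard gates: 162
Controlled rotations: n*(n-1)/2 = 162*161/2 = 13041
SWAP gates: floor(n/2) = floor(162/2) = 81
Total = 162 + 13041 + 81
= 13284

13284


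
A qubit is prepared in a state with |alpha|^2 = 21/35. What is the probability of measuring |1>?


|alpha|^2 = 21/35 = 0.6000
|beta|^2 = 1 - 21/35 = 14/35 = 0.4000
P(|1>) = |beta|^2 = 0.4000

0.4000


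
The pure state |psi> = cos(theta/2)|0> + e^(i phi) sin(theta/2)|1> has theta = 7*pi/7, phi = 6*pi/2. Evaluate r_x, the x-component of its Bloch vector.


theta = 3.1416, phi = 9.4248
r_x = sin(theta)*cos(phi) = 0.0000 * -1.0000
r_x = 0.0000

0.0000


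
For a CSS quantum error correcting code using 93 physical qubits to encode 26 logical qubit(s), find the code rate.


Code rate R = k/n
= 26/93
= 0.2796

0.2796


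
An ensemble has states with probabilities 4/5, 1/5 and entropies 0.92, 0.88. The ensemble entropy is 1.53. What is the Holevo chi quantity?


chi = S(rho) - sum_i p_i * S(rho_i)
Weighted entropy = 4/5 * 0.92 + 1/5 * 0.88
= 0.9120
chi = 1.53 - 0.9120
= 0.6180

0.6180


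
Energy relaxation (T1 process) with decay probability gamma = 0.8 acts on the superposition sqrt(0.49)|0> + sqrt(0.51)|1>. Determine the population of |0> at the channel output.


For amplitude damping with parameter gamma on state sqrt(a)|0> + sqrt(b)|1>:
alpha^2 = 0.49, beta^2 = 0.51
P(|0>) = alpha^2 + gamma * beta^2
= 0.49 + 0.8 * 0.51
= 0.49 + 0.4080
= 0.8980

0.8980


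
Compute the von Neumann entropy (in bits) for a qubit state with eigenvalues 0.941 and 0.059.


S = -p*log2(p) - (1-p)*log2(1-p)
p = 0.9410, 1-p = 0.0590
= -0.9410 * log2(0.9410) - 0.0590 * log2(0.0590)
= -(-0.0826) - (-0.2409)
= 0.3235

0.3235


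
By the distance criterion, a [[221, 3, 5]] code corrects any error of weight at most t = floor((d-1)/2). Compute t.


Code parameters: [[221, 3, 5]], distance d = 5.
Number of correctable errors = floor((d-1)/2)
= floor((5 - 1)/2)
= floor(4/2)
= 2

2


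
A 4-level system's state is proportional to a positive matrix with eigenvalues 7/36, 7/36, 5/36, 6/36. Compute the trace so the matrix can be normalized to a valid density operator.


tr(M) = sum of eigenvalues
= 7/36 + 7/36 + 5/36 + 6/36
= 25/36
= 0.6944

0.6944


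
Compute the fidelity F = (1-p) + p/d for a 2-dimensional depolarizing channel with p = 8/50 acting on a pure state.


F = (1-p) + p/d
= (1 - 0.1600) + 0.1600/2
= 0.8400 + 0.0800
= 0.9200

0.9200


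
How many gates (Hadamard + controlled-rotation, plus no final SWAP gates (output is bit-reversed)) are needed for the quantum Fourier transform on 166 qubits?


Hadamard gates: 166
Controlled rotations: n*(n-1)/2 = 166*165/2 = 13695
SWAP gates: 0 (omitted)
Total = 166 + 13695
= 13861

13861


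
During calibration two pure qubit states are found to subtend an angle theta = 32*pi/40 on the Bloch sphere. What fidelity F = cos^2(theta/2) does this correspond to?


For states separated by angle theta on Bloch sphere:
F = cos^2(theta/2)
theta = 32*pi/40 = 2.5133
theta/2 = 1.2566
cos(theta/2) = 0.3090
F = 0.0955

0.0955


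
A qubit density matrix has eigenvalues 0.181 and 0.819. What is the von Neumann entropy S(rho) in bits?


S = -p*log2(p) - (1-p)*log2(1-p)
p = 0.1810, 1-p = 0.8190
= -0.1810 * log2(0.1810) - 0.8190 * log2(0.8190)
= -(-0.4463) - (-0.2359)
= 0.6823

0.6823


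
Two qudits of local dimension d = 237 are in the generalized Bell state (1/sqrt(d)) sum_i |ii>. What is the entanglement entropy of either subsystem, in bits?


For a maximally entangled state in d x d:
S = log2(d) = log2(237)
= 7.8887

7.8887


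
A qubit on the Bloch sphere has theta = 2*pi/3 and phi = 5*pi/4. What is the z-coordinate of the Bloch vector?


theta = 2.0944, phi = 3.9270
r_z = cos(theta) = -0.5000

-0.5000


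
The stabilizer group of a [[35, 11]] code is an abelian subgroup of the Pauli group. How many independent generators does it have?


For an [[n,k]] stabilizer code:
Number of stabilizer generators = n - k
= 35 - 11
= 24

24


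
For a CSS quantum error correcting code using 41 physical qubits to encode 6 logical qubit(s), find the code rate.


Code rate R = k/n
= 6/41
= 0.1463

0.1463


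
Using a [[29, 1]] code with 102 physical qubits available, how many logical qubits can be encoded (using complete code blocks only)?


Each code block uses 29 physical qubits for 1 logical qubit(s).
Number of complete blocks = floor(102 / 29) = 3
Logical qubits = 3 * 1
= 3

3


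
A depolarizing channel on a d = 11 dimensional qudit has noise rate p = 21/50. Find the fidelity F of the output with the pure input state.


F = (1-p) + p/d
= (1 - 0.4200) + 0.4200/11
= 0.5800 + 0.0382
= 0.6182

0.6182


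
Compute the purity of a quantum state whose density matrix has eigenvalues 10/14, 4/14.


tr(rho^2) = sum of eigenvalues squared
= (10/14)^2 + (4/14)^2
= (100 + 16) / 196
= 116/196
= 0.5918

0.5918


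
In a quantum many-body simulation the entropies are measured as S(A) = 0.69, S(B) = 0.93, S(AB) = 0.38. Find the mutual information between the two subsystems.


I(A:B) = S(A) + S(B) - S(AB)
= 0.69 + 0.93 - 0.38
= 1.2400

1.2400


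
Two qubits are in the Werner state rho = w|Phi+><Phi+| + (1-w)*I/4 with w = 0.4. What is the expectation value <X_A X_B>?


|Phi+> = (|00> + |11>)/sqrt(2)
For the pure Bell state, <X_A X_B> = +1 (Bell-state Pauli correlator).
The maximally-mixed part I/4 has tr(I/4 * P tensor P) = 0 for any traceless Pauli P.
So <X_A X_B>_rho = w * (+1) + (1 - w) * 0
= 0.4 * (+1)
= 0.4000

0.4000


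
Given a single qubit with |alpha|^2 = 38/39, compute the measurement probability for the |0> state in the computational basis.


|alpha|^2 = 38/39 = 0.9744
|beta|^2 = 1 - 38/39 = 1/39 = 0.0256
P(|0>) = |alpha|^2 = 0.9744

0.9744


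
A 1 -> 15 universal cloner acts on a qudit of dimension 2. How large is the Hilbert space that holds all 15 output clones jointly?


Output space = H^(tensor 15) where dim(H) = 2
dim = 2^15
= 4 (after 2 factors)
= 8 (after 3 factors)
= 16 (after 4 factors)
= 32 (after 5 factors)
= 64 (after 6 factors)
= 128 (after 7 factors)
= 256 (after 8 factors)
= 512 (after 9 factors)
= 1024 (after 10 factors)
= 2048 (after 11 factors)
= 4096 (after 12 factors)
= 8192 (after 13 factors)
= 16384 (after 14 factors)
= 32768 (after 15 factors)
= 32768

32768


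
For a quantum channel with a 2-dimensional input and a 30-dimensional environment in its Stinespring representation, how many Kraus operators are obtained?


Tracing out the environment in an orthonormal basis {|i>_E} gives Kraus operators K_i = <i|_E U |0>_E.
Number of Kraus operators = dim(H_env) = d_env
= 30

30


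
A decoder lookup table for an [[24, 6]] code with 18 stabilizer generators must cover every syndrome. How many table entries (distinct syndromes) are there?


Each stabilizer generator gives a binary (+1 or -1) measurement outcome.
With 18 independent generators:
Total syndromes = 2^18
= 262144

262144


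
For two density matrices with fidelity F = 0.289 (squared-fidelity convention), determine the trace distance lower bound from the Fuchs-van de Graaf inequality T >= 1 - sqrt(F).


Fuchs-van de Graaf (squared-fidelity convention): 1 - sqrt(F) <= T <= sqrt(1 - F).
Lower bound: T >= 1 - sqrt(F)
sqrt(F) = sqrt(0.289) = 0.5376
T >= 1 - 0.5376
T >= 0.4624

0.4624


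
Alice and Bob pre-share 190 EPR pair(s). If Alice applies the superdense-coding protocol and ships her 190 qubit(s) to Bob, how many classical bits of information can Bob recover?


Superdense coding allows 2 classical bits per shared entangled pair.
190 pair(s) -> 2 * 190 = 380 classical bits

380


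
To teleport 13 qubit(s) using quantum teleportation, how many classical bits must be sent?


Quantum teleportation requires 2 classical bits per qubit teleported.
13 qubit(s) -> 2 * 13 = 26 classical bits

26


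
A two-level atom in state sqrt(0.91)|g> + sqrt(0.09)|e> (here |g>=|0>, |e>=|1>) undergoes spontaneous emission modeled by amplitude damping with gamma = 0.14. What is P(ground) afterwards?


For amplitude damping with parameter gamma on state sqrt(a)|0> + sqrt(b)|1>:
alpha^2 = 0.91, beta^2 = 0.09
P(|0>) = alpha^2 + gamma * beta^2
= 0.91 + 0.14 * 0.09
= 0.91 + 0.0126
= 0.9226

0.9226


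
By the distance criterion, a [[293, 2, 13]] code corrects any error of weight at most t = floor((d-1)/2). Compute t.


Code parameters: [[293, 2, 13]], distance d = 13.
Number of correctable errors = floor((d-1)/2)
= floor((13 - 1)/2)
= floor(12/2)
= 6

6


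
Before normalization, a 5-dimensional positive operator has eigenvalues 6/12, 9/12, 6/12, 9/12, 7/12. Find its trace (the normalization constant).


tr(M) = sum of eigenvalues
= 6/12 + 9/12 + 6/12 + 9/12 + 7/12
= 37/12
= 3.0833

3.0833


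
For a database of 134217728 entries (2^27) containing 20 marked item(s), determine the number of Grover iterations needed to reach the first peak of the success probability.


After j Grover iterations the success probability is P(j) = sin^2((2j+1)*theta), where sin(theta) = sqrt(k/N).
N = 2^27 = 134217728, k = 20
sin(theta) = sqrt(k/N) = 0.0003860202222
theta = arcsin(sqrt(k/N)) = 0.0003860202318 rad
P(j) reaches its first maximum when (2j+1)*theta is as close as possible to pi/2, i.e. j = round(pi/(4*theta) - 1/2).
pi/(4*theta) - 1/2 = 2034.1036
(For comparison, the common estimate pi/4 * sqrt(N/k) = 2034.6037; the exact maximiser is used here.)
Optimal iterations = 2034

2034


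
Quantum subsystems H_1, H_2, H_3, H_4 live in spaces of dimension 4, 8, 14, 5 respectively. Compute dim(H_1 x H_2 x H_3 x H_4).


dim(H_1 x H_2 x H_3 x H_4) = 4 * 8 * 14 * 5
= 32 * 14 * 5
= 448 * 5
= 2240

2240


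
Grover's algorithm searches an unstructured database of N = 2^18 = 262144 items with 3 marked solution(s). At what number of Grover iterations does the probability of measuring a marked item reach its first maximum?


After j Grover iterations the success probability is P(j) = sin^2((2j+1)*theta), where sin(theta) = sqrt(k/N).
N = 2^18 = 262144, k = 3
sin(theta) = sqrt(k/N) = 0.003382911734
theta = arcsin(sqrt(k/N)) = 0.003382918186 rad
P(j) reaches its first maximum when (2j+1)*theta is as close as possible to pi/2, i.e. j = round(pi/(4*theta) - 1/2).
pi/(4*theta) - 1/2 = 231.6659
(For comparison, the common estimate pi/4 * sqrt(N/k) = 232.1663; the exact maximiser is used here.)
Optimal iterations = 232

232


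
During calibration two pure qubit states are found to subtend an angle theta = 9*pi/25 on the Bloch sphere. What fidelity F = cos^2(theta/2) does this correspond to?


For states separated by angle theta on Bloch sphere:
F = cos^2(theta/2)
theta = 9*pi/25 = 1.1310
theta/2 = 0.5655
cos(theta/2) = 0.8443
F = 0.7129

0.7129


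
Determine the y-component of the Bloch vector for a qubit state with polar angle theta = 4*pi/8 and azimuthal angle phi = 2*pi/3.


theta = 1.5708, phi = 2.0944
r_y = sin(theta)*sin(phi) = 1.0000 * 0.8660
r_y = 0.8660

0.8660


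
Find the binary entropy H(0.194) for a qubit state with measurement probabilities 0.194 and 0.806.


S = -p*log2(p) - (1-p)*log2(1-p)
p = 0.1940, 1-p = 0.8060
= -0.1940 * log2(0.1940) - 0.8060 * log2(0.8060)
= -(-0.4590) - (-0.2508)
= 0.7098

0.7098


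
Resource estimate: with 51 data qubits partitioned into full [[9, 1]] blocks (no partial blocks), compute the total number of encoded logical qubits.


Each code block uses 9 physical qubits for 1 logical qubit(s).
Number of complete blocks = floor(51 / 9) = 5
Logical qubits = 5 * 1
= 5

5


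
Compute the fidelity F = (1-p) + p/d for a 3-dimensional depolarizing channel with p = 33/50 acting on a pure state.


F = (1-p) + p/d
= (1 - 0.6600) + 0.6600/3
= 0.3400 + 0.2200
= 0.5600

0.5600


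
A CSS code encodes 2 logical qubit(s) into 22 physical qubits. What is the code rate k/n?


Code rate R = k/n
= 2/22
= 0.0909

0.0909


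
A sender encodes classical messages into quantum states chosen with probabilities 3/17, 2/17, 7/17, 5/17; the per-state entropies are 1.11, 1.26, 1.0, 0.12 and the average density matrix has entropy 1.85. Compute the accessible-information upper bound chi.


chi = S(rho) - sum_i p_i * S(rho_i)
Weighted entropy = 3/17 * 1.11 + 2/17 * 1.26 + 7/17 * 1.0 + 5/17 * 0.12
= 0.7912
chi = 1.85 - 0.7912
= 1.0588

1.0588


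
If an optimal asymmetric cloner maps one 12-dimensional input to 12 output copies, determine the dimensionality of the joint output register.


Output space = H^(tensor 12) where dim(H) = 12
dim = 12^12
= 144 (after 2 factors)
= 1728 (after 3 factors)
= 20736 (after 4 factors)
= 248832 (after 5 factors)
= 2985984 (after 6 factors)
= 35831808 (after 7 factors)
= 429981696 (after 8 factors)
= 5159780352 (after 9 factors)
= 61917364224 (after 10 factors)
= 743008370688 (after 11 factors)
= 8916100448256 (after 12 factors)
= 8916100448256

8916100448256


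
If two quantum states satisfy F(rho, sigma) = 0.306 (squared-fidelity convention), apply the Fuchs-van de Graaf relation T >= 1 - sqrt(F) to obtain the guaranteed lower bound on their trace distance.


Fuchs-van de Graaf (squared-fidelity convention): 1 - sqrt(F) <= T <= sqrt(1 - F).
Lower bound: T >= 1 - sqrt(F)
sqrt(F) = sqrt(0.306) = 0.5532
T >= 1 - 0.5532
T >= 0.4468

0.4468


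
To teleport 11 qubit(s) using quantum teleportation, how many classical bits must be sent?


Quantum teleportation requires 2 classical bits per qubit teleported.
11 qubit(s) -> 2 * 11 = 22 classical bits

22


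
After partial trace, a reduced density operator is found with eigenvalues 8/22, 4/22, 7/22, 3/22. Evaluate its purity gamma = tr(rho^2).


tr(rho^2) = sum of eigenvalues squared
= (8/22)^2 + (4/22)^2 + (7/22)^2 + (3/22)^2
= (64 + 16 + 49 + 9) / 484
= 138/484
= 0.2851

0.2851


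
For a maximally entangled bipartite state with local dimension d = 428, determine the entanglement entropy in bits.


For a maximally entangled state in d x d:
S = log2(d) = log2(428)
= 8.7415

8.7415


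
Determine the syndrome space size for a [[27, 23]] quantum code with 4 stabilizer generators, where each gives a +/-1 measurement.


Each stabilizer generator gives a binary (+1 or -1) measurement outcome.
With 4 independent generators:
Total syndromes = 2^4
= 16

16


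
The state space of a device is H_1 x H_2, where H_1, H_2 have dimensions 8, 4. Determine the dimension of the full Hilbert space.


dim(H_1 x H_2) = 8 * 4
= 32

32


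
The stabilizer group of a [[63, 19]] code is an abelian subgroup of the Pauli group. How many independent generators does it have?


For an [[n,k]] stabilizer code:
Number of stabilizer generators = n - k
= 63 - 19
= 44

44


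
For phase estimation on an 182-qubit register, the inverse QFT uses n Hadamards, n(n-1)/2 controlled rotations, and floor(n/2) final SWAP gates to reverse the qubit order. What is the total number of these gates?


Hadamard gates: 182
Controlled rotations: n*(n-1)/2 = 182*181/2 = 16471
SWAP gates: floor(n/2) = floor(182/2) = 91
Total = 182 + 16471 + 91
= 16744

16744


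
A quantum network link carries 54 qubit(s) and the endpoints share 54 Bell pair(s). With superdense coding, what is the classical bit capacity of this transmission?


Superdense coding allows 2 classical bits per shared entangled pair.
54 pair(s) -> 2 * 54 = 108 classical bits

108


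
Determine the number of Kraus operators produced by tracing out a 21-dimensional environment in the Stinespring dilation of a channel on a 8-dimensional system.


Tracing out the environment in an orthonormal basis {|i>_E} gives Kraus operators K_i = <i|_E U |0>_E.
Number of Kraus operators = dim(H_env) = d_env
= 21

21


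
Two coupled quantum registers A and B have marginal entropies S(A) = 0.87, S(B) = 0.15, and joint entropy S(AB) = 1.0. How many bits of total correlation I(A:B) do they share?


I(A:B) = S(A) + S(B) - S(AB)
= 0.87 + 0.15 - 1.0
= 0.0200

0.0200


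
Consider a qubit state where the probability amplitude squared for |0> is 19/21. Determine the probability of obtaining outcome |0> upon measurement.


|alpha|^2 = 19/21 = 0.9048
|beta|^2 = 1 - 19/21 = 2/21 = 0.0952
P(|0>) = |alpha|^2 = 0.9048

0.9048


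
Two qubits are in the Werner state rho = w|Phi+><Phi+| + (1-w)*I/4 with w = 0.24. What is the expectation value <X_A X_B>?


|Phi+> = (|00> + |11>)/sqrt(2)
For the pure Bell state, <X_A X_B> = +1 (Bell-state Pauli correlator).
The maximally-mixed part I/4 has tr(I/4 * P tensor P) = 0 for any traceless Pauli P.
So <X_A X_B>_rho = w * (+1) + (1 - w) * 0
= 0.24 * (+1)
= 0.2400

0.2400


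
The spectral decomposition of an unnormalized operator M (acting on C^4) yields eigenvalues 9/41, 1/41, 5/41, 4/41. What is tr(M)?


tr(M) = sum of eigenvalues
= 9/41 + 1/41 + 5/41 + 4/41
= 19/41
= 0.4634

0.4634


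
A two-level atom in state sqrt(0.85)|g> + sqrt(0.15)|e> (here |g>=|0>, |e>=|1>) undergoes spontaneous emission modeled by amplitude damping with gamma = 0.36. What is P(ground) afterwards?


For amplitude damping with parameter gamma on state sqrt(a)|0> + sqrt(b)|1>:
alpha^2 = 0.85, beta^2 = 0.15
P(|0>) = alpha^2 + gamma * beta^2
= 0.85 + 0.36 * 0.15
= 0.85 + 0.0540
= 0.9040

0.9040


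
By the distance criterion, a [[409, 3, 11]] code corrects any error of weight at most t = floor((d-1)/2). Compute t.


Code parameters: [[409, 3, 11]], distance d = 11.
Number of correctable errors = floor((d-1)/2)
= floor((11 - 1)/2)
= floor(10/2)
= 5

5


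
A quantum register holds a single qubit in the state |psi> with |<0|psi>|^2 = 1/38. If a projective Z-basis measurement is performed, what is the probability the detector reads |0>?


|alpha|^2 = 1/38 = 0.0263
|beta|^2 = 1 - 1/38 = 37/38 = 0.9737
P(|0>) = |alpha|^2 = 0.0263

0.0263


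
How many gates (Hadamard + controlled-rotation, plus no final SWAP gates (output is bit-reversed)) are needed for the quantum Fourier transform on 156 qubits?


Hadamard gates: 156
Controlled rotations: n*(n-1)/2 = 156*155/2 = 12090
SWAP gates: 0 (omitted)
Total = 156 + 12090
= 12246

12246


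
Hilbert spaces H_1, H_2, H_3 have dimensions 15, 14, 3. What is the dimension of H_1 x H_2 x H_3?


dim(H_1 x H_2 x H_3) = 15 * 14 * 3
= 210 * 3
= 630

630


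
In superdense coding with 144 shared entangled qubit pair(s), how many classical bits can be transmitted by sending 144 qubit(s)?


Superdense coding allows 2 classical bits per shared entangled pair.
144 pair(s) -> 2 * 144 = 288 classical bits

288


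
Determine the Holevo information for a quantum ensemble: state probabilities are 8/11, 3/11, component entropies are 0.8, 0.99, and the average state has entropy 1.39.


chi = S(rho) - sum_i p_i * S(rho_i)
Weighted entropy = 8/11 * 0.8 + 3/11 * 0.99
= 0.8518
chi = 1.39 - 0.8518
= 0.5382

0.5382


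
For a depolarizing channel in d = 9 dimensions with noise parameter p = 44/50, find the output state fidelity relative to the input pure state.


F = (1-p) + p/d
= (1 - 0.8800) + 0.8800/9
= 0.1200 + 0.0978
= 0.2178

0.2178


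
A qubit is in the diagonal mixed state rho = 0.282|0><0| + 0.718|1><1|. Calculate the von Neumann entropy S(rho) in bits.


S = -p*log2(p) - (1-p)*log2(1-p)
p = 0.2820, 1-p = 0.7180
= -0.2820 * log2(0.2820) - 0.7180 * log2(0.7180)
= -(-0.5150) - (-0.3432)
= 0.8582

0.8582


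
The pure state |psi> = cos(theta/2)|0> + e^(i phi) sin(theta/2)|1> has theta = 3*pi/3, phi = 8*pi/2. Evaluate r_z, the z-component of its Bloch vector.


theta = 3.1416, phi = 12.5664
r_z = cos(theta) = -1.0000

-1.0000


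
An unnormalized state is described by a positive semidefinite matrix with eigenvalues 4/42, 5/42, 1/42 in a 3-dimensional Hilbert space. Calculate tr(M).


tr(M) = sum of eigenvalues
= 4/42 + 5/42 + 1/42
= 10/42
= 0.2381

0.2381


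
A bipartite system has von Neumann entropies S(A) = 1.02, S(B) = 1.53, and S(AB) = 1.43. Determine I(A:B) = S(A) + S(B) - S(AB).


I(A:B) = S(A) + S(B) - S(AB)
= 1.02 + 1.53 - 1.43
= 1.1200

1.1200


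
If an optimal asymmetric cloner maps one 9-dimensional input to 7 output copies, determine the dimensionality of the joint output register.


Output space = H^(tensor 7) where dim(H) = 9
dim = 9^7
= 81 (after 2 factors)
= 729 (after 3 factors)
= 6561 (after 4 factors)
= 59049 (after 5 factors)
= 531441 (after 6 factors)
= 4782969 (after 7 factors)
= 4782969

4782969


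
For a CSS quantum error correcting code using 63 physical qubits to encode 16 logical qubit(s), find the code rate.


Code rate R = k/n
= 16/63
= 0.2540

0.2540


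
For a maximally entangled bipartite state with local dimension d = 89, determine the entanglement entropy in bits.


For a maximally entangled state in d x d:
S = log2(d) = log2(89)
= 6.4757

6.4757


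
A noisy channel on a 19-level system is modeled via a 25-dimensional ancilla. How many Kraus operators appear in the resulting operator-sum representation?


Tracing out the environment in an orthonormal basis {|i>_E} gives Kraus operators K_i = <i|_E U |0>_E.
Number of Kraus operators = dim(H_env) = d_env
= 25

25


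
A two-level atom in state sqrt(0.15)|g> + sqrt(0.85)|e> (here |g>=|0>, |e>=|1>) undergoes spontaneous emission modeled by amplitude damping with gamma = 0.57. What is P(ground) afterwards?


For amplitude damping with parameter gamma on state sqrt(a)|0> + sqrt(b)|1>:
alpha^2 = 0.15, beta^2 = 0.85
P(|0>) = alpha^2 + gamma * beta^2
= 0.15 + 0.57 * 0.85
= 0.15 + 0.4845
= 0.6345

0.6345


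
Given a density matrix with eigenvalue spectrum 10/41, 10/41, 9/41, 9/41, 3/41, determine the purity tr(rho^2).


tr(rho^2) = sum of eigenvalues squared
= (10/41)^2 + (10/41)^2 + (9/41)^2 + (9/41)^2 + (3/41)^2
= (100 + 100 + 81 + 81 + 9) / 1681
= 371/1681
= 0.2207

0.2207


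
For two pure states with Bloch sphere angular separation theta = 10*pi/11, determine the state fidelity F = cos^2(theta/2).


For states separated by angle theta on Bloch sphere:
F = cos^2(theta/2)
theta = 10*pi/11 = 2.8560
theta/2 = 1.4280
cos(theta/2) = 0.1423
F = 0.0203

0.0203


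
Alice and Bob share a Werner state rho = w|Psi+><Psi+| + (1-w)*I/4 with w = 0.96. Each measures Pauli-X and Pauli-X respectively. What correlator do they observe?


|Psi+> = (|01> + |10>)/sqrt(2)
For the pure Bell state, <X_A X_B> = +1 (Bell-state Pauli correlator).
The maximally-mixed part I/4 has tr(I/4 * P tensor P) = 0 for any traceless Pauli P.
So <X_A X_B>_rho = w * (+1) + (1 - w) * 0
= 0.96 * (+1)
= 0.9600

0.9600


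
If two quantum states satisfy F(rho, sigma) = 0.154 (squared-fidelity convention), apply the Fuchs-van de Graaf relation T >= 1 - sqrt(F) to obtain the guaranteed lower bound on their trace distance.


Fuchs-van de Graaf (squared-fidelity convention): 1 - sqrt(F) <= T <= sqrt(1 - F).
Lower bound: T >= 1 - sqrt(F)
sqrt(F) = sqrt(0.154) = 0.3924
T >= 1 - 0.3924
T >= 0.6076

0.6076


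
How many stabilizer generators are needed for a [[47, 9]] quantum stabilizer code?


For an [[n,k]] stabilizer code:
Number of stabilizer generators = n - k
= 47 - 9
= 38

38


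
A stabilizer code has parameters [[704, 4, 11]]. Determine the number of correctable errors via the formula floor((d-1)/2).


Code parameters: [[704, 4, 11]], distance d = 11.
Number of correctable errors = floor((d-1)/2)
= floor((11 - 1)/2)
= floor(10/2)
= 5

5


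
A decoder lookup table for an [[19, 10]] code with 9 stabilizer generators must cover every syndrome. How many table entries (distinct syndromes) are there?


Each stabilizer generator gives a binary (+1 or -1) measurement outcome.
With 9 independent generators:
Total syndromes = 2^9
= 512

512


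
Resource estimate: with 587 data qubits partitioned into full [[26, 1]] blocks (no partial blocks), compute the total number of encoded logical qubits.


Each code block uses 26 physical qubits for 1 logical qubit(s).
Number of complete blocks = floor(587 / 26) = 22
Logical qubits = 22 * 1
= 22

22


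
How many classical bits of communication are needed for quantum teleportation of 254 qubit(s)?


Quantum teleportation requires 2 classical bits per qubit teleported.
254 qubit(s) -> 2 * 254 = 508 classical bits

508


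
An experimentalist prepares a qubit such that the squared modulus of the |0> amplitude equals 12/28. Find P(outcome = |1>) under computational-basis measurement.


|alpha|^2 = 12/28 = 0.4286
|beta|^2 = 1 - 12/28 = 16/28 = 0.5714
P(|1>) = |beta|^2 = 0.5714

0.5714


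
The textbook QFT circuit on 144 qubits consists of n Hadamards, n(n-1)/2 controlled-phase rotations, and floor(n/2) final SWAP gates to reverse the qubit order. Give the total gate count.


Hadamard gates: 144
Controlled rotations: n*(n-1)/2 = 144*143/2 = 10296
SWAP gates: floor(n/2) = floor(144/2) = 72
Total = 144 + 10296 + 72
= 10512

10512


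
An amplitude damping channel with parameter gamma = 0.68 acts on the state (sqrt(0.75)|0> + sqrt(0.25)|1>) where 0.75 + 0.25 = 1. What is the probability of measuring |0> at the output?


For amplitude damping with parameter gamma on state sqrt(a)|0> + sqrt(b)|1>:
alpha^2 = 0.75, beta^2 = 0.25
P(|0>) = alpha^2 + gamma * beta^2
= 0.75 + 0.68 * 0.25
= 0.75 + 0.1700
= 0.9200

0.9200


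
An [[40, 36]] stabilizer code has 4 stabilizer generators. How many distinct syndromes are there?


Each stabilizer generator gives a binary (+1 or -1) measurement outcome.
With 4 independent generators:
Total syndromes = 2^4
= 16

16


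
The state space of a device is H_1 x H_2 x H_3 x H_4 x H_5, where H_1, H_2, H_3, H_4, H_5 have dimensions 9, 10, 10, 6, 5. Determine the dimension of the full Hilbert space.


dim(H_1 x H_2 x H_3 x H_4 x H_5) = 9 * 10 * 10 * 6 * 5
= 90 * 10 * 6 * 5
= 900 * 6 * 5
= 5400 * 5
= 27000

27000


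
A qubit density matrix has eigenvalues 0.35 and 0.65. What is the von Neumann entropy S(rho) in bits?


S = -p*log2(p) - (1-p)*log2(1-p)
p = 0.3500, 1-p = 0.6500
= -0.3500 * log2(0.3500) - 0.6500 * log2(0.6500)
= -(-0.5301) - (-0.4040)
= 0.9341

0.9341


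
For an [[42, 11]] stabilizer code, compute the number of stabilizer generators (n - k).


For an [[n,k]] stabilizer code:
Number of stabilizer generators = n - k
= 42 - 11
= 31

31


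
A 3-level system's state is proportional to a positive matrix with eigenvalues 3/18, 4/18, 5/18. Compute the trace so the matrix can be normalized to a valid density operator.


tr(M) = sum of eigenvalues
= 3/18 + 4/18 + 5/18
= 12/18
= 0.6667

0.6667


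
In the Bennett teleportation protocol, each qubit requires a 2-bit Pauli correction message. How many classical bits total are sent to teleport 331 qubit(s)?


Quantum teleportation requires 2 classical bits per qubit teleported.
331 qubit(s) -> 2 * 331 = 662 classical bits

662


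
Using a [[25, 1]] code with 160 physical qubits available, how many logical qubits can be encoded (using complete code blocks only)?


Each code block uses 25 physical qubits for 1 logical qubit(s).
Number of complete blocks = floor(160 / 25) = 6
Logical qubits = 6 * 1
= 6

6


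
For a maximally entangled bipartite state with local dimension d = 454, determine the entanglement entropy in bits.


For a maximally entangled state in d x d:
S = log2(d) = log2(454)
= 8.8265

8.8265


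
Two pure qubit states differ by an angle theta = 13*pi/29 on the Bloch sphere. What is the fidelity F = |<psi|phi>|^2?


For states separated by angle theta on Bloch sphere:
F = cos^2(theta/2)
theta = 13*pi/29 = 1.4083
theta/2 = 0.7042
cos(theta/2) = 0.7622
F = 0.5809

0.5809


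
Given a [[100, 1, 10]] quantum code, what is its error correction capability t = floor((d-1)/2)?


Code parameters: [[100, 1, 10]], distance d = 10.
Number of correctable errors = floor((d-1)/2)
= floor((10 - 1)/2)
= floor(9/2)
= 4

4


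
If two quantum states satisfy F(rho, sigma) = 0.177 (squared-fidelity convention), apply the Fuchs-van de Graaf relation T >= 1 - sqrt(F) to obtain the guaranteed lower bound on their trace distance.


Fuchs-van de Graaf (squared-fidelity convention): 1 - sqrt(F) <= T <= sqrt(1 - F).
Lower bound: T >= 1 - sqrt(F)
sqrt(F) = sqrt(0.177) = 0.4207
T >= 1 - 0.4207
T >= 0.5793

0.5793


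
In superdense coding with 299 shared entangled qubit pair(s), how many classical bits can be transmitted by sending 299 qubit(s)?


Superdense coding allows 2 classical bits per shared entangled pair.
299 pair(s) -> 2 * 299 = 598 classical bits

598


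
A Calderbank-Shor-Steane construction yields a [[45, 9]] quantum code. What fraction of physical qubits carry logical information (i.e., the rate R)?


Code rate R = k/n
= 9/45
= 0.2000

0.2000


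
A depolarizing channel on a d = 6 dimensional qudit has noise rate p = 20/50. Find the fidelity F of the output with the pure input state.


F = (1-p) + p/d
= (1 - 0.4000) + 0.4000/6
= 0.6000 + 0.0667
= 0.6667

0.6667


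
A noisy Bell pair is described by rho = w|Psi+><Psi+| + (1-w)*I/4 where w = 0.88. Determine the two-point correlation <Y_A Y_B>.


|Psi+> = (|01> + |10>)/sqrt(2)
For the pure Bell state, <Y_A Y_B> = +1 (Bell-state Pauli correlator).
The maximally-mixed part I/4 has tr(I/4 * P tensor P) = 0 for any traceless Pauli P.
So <Y_A Y_B>_rho = w * (+1) + (1 - w) * 0
= 0.88 * (+1)
= 0.8800

0.8800


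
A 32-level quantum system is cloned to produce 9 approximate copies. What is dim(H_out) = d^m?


Output space = H^(tensor 9) where dim(H) = 32
dim = 32^9
= 1024 (after 2 factors)
= 32768 (after 3 factors)
= 1048576 (after 4 factors)
= 33554432 (after 5 factors)
= 1073741824 (after 6 factors)
= 34359738368 (after 7 factors)
= 1099511627776 (after 8 factors)
= 35184372088832 (after 9 factors)
= 35184372088832

35184372088832


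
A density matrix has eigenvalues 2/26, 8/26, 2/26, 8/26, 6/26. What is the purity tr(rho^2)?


tr(rho^2) = sum of eigenvalues squared
= (2/26)^2 + (8/26)^2 + (2/26)^2 + (8/26)^2 + (6/26)^2
= (4 + 64 + 4 + 64 + 36) / 676
= 172/676
= 0.2544

0.2544
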